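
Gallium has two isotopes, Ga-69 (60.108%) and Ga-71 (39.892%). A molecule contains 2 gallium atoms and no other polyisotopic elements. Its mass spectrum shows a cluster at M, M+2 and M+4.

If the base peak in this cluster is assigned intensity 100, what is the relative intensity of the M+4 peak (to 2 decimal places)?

Term probabilities: M 0.3613, M+2 0.4796, M+4 0.1591. Base peak = M+2.
P(M+2) = C(2,1) × 0.60108^1 × 0.39892^1 = 2 × 0.60108 × 0.39892 = 0.479566 (base)
P(M+4) = C(2,2) × 0.60108^0 × 0.39892^2 = 1 × 1.0000 × 0.15913717 = 0.159137
Relative intensity = 0.159137 / 0.479566 × 100 = 33.18

33.18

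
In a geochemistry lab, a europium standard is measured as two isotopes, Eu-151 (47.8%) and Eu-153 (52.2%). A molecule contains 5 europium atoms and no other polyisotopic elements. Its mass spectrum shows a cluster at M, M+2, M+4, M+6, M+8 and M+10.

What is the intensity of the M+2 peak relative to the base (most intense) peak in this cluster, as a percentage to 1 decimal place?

Term probabilities: M 0.0250, M+2 0.1363, M+4 0.2976, M+6 0.3250, M+8 0.1775, M+10 0.0388. Base peak = M+6.
P(M+6) = C(5,3) × 0.478^2 × 0.522^3 = 10 × 0.228484 × 0.14223665 = 0.324988 (base)
P(M+2) = C(5,1) × 0.478^4 × 0.522^1 = 5 × 0.05220494 × 0.5220 = 0.136255
Relative intensity = 0.136255 / 0.324988 × 100 = 41.9

41.9%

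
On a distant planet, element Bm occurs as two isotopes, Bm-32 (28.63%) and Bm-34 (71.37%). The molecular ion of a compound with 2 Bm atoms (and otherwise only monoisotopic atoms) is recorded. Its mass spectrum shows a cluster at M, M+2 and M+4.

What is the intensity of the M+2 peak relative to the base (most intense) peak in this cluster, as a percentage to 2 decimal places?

80.23%

Binomial terms of (0.2863 + 0.7137)^2: M 0.0820, M+2 0.4087, M+4 0.5094 → M+4 is the base peak.
P(M+4) = C(2,2) × 0.2863^0 × 0.7137^2 = 1 × 1.0000 × 0.50936769 = 0.509368 (base)
P(M+2) = C(2,1) × 0.2863^1 × 0.7137^1 = 2 × 0.2863 × 0.7137 = 0.408665
Relative intensity = 0.408665 / 0.509368 × 100 = 80.23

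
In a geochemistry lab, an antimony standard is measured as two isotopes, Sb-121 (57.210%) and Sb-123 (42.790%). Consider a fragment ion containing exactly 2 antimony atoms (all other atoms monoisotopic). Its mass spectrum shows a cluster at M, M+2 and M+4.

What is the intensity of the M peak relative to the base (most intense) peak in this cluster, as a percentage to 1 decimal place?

Term probabilities: M 0.3273, M+2 0.4896, M+4 0.1831. Base peak = M+2.
P(M+2) = C(2,1) × 0.57210^1 × 0.42790^1 = 2 × 0.5721 × 0.4279 = 0.489603 (base)
P(M) = C(2,0) × 0.57210^2 × 0.42790^0 = 1 × 0.32729841 × 1.0000 = 0.327298
Relative intensity = 0.327298 / 0.489603 × 100 = 66.8

66.8%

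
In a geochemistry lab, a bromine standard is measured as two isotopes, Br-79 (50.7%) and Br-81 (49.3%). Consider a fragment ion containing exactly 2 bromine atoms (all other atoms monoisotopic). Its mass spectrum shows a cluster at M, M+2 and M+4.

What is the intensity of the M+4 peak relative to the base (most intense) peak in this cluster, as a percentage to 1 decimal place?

Binomial terms of (0.507 + 0.493)^2: M 0.2570, M+2 0.4999, M+4 0.2430 → M+2 is the base peak.
P(M+2) = C(2,1) × 0.507^1 × 0.493^1 = 2 × 0.5070 × 0.4930 = 0.499902 (base)
P(M+4) = C(2,2) × 0.507^0 × 0.493^2 = 1 × 1.0000 × 0.243049 = 0.243049
Relative intensity = 0.243049 / 0.499902 × 100 = 48.6

48.6%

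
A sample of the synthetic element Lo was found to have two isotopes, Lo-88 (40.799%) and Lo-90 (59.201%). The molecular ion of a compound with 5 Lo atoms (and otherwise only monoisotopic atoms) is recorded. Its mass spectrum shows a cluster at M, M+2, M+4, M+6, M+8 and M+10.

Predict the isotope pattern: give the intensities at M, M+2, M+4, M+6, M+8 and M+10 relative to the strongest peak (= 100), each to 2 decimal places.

3.27 : 23.75 : 68.92 : 100.00 : 72.55 : 21.06

Expanding (0.40799 + 0.59201)^5:
P(M) = 0.40799^5 = 0.011304
P(M+2) = 5 × 0.40799^4 × 0.59201^1 = 0.082016
P(M+4) = 10 × 0.40799^3 × 0.59201^2 = 0.238016
P(M+6) = 10 × 0.40799^2 × 0.59201^3 = 0.345371
P(M+8) = 5 × 0.40799^1 × 0.59201^4 = 0.250574
P(M+10) = 0.59201^5 = 0.072719
The M+6 peak is largest (0.345371); scaling to 100 gives 3.27 : 23.75 : 68.92 : 100.00 : 72.55 : 21.06.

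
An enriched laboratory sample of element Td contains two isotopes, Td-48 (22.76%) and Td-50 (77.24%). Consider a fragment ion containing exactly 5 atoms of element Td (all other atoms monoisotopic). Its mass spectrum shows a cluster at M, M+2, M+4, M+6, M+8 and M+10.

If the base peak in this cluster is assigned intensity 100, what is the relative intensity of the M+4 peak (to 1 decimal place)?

17.4

(0.2276 + 0.7724)^5 gives M 0.0006, M+2 0.0104, M+4 0.0703, M+6 0.2387, M+8 0.4051, M+10 0.2749; the largest is M+8.
P(M+8) = C(5,4) × 0.2276^1 × 0.7724^4 = 5 × 0.2276 × 0.35593366 = 0.405053 (base)
P(M+4) = C(5,2) × 0.2276^3 × 0.7724^2 = 10 × 0.01179008 × 0.59660176 = 0.070340
Relative intensity = 0.070340 / 0.405053 × 100 = 17.4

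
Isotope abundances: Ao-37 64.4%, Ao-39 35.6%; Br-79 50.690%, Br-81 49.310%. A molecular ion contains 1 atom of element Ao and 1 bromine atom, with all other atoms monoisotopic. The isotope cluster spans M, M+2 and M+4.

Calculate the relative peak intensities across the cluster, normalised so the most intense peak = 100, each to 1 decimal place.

65.5 : 100.0 : 35.2

Element Ao pattern (n=1): 0.6440 : 0.3560
Bromine pattern (n=1): 0.5069 : 0.4931
Convolve the two distributions (both contribute in 2-u steps):
  M: 0.6440×0.5069 = 0.326444
  M+2: 0.6440×0.4931 + 0.3560×0.5069 = 0.498013
  M+4: 0.3560×0.4931 = 0.175544
Scale to base peak (0.498013) = 100: 65.5 : 100.0 : 35.2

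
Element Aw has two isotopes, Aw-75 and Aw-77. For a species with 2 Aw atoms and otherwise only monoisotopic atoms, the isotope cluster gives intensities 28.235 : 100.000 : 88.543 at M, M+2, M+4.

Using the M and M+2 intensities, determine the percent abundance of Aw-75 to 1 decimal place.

36.1%

Let p = fractional abundance of Aw-75. I(M+2)/I(M) = [C(2,1)·p^1·(1−p)] / p^2 = 2·(1−p)/p = 100.000/28.235 = 3.5417
(1−p)/p = 3.5417/2 = 1.7709  ⇒  p = 1/(1 + 1.7709) = 0.3609
Aw-75: 36.1%, Aw-77: 63.9%.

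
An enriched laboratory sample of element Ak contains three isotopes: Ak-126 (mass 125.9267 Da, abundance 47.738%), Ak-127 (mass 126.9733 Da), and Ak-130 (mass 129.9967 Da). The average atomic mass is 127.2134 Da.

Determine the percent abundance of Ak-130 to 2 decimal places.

24.47%

The remaining 52.262% is split between Ak-127 (fraction x) and Ak-130 (fraction 0.52262 − x).
Substituting: 126.9733x + 129.9967(0.52262 − x) = 67.098511954
(126.9733 − 129.9967)x = -0.8403634  ⇒  x = 0.27795, y = 0.24467
Ak-127: 27.80%, Ak-130: 24.47%.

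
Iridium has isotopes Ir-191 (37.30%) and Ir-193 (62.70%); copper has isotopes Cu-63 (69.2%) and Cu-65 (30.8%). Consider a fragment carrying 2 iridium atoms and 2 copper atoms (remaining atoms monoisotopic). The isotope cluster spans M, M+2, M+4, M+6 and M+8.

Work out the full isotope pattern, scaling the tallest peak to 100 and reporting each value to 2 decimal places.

16.62 : 70.67 : 100.00 : 52.88 : 9.30

Iridium pattern (n=2): 0.139129 : 0.467742 : 0.393129
Copper pattern (n=2): 0.478864 : 0.426272 : 0.094864
Convolve the two distributions (both contribute in 2-u steps):
  M: 0.139129×0.478864 = 0.066624
  M+2: 0.139129×0.426272 + 0.467742×0.478864 = 0.283292
  M+4: 0.139129×0.094864 + 0.467742×0.426272 + 0.393129×0.478864 = 0.400839
  M+6: 0.467742×0.094864 + 0.393129×0.426272 = 0.211952
  M+8: 0.393129×0.094864 = 0.037294
Scale to base peak (0.400839) = 100: 16.62 : 70.67 : 100.00 : 52.88 : 9.30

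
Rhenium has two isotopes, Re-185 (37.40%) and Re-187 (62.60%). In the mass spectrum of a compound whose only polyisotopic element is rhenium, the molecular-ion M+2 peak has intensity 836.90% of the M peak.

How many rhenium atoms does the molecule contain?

For n independent Re atoms, I(M+2)/I(M) = n · (abundance Re-187) / (abundance Re-185) = n · 0.6260/0.3740.
n = 8.3690 × 0.3740/0.6260 = 5.00 ≈ 5

5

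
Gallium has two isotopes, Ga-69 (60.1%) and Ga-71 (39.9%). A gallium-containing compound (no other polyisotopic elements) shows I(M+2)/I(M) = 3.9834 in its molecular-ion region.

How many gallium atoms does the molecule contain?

For n independent Ga atoms, I(M+2)/I(M) = n · (abundance Ga-71) / (abundance Ga-69) = n · 0.399/0.601.
n = 3.9834 × 0.601/0.399 = 6.00 ≈ 6

6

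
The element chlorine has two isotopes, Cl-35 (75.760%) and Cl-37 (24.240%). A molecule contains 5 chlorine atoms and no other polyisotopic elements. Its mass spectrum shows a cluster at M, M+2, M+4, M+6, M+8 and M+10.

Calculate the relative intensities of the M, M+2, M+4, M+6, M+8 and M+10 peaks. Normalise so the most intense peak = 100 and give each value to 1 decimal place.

62.5 : 100.0 : 64.0 : 20.5 : 3.3 : 0.2

Each Cl atom is independently Cl-35 (p = 0.75760) or Cl-37 (q = 0.24240); the cluster is the binomial expansion (p + q)^5.
P(M) = 0.75760^5 = 0.249574
P(M+2) = 5 × 0.75760^4 × 0.24240^1 = 0.399266
P(M+4) = 10 × 0.75760^3 × 0.24240^2 = 0.255497
P(M+6) = 10 × 0.75760^2 × 0.24240^3 = 0.081748
P(M+8) = 5 × 0.75760^1 × 0.24240^4 = 0.013078
P(M+10) = 0.24240^5 = 0.000837
The M+2 peak is largest (0.399266); scaling to 100 gives 62.5 : 100.0 : 64.0 : 20.5 : 3.3 : 0.2.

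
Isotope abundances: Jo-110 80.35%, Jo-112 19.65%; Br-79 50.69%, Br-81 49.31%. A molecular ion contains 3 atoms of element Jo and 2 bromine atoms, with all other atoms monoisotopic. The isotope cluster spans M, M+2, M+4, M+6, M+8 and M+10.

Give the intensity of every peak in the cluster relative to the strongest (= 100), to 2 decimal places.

37.32 : 100.00 : 95.29 : 39.49 : 7.40 : 0.52

Element Jo pattern (n=3): 0.51874944 : 0.38058842 : 0.09307483 : 0.00758731
Bromine pattern (n=2): 0.25694761 : 0.49990478 : 0.24314761
Convolve the two distributions (both contribute in 2-u steps):
  M: 0.51874944×0.25694761 = 0.133291
  M+2: 0.51874944×0.49990478 + 0.38058842×0.25694761 = 0.357117
  M+4: 0.51874944×0.24314761 + 0.38058842×0.49990478 + 0.09307483×0.25694761 = 0.340306
  M+6: 0.38058842×0.24314761 + 0.09307483×0.49990478 + 0.00758731×0.25694761 = 0.141017
  M+8: 0.09307483×0.24314761 + 0.00758731×0.49990478 = 0.026424
  M+10: 0.00758731×0.24314761 = 0.001845
Scale to base peak (0.357117) = 100: 37.32 : 100.00 : 95.29 : 39.49 : 7.40 : 0.52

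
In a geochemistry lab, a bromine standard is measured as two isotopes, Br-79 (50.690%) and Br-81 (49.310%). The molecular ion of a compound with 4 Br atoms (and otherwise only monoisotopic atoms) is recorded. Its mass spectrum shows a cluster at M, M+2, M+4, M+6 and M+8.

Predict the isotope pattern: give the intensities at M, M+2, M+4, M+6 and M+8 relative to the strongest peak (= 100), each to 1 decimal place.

17.6 : 68.5 : 100.0 : 64.9 : 15.8

The 4 Br atoms are independent, so intensities follow the terms of (0.50690 + 0.49310)^4.
P(M) = 0.50690^4 = 0.066022
P(M+2) = 4 × 0.50690^3 × 0.49310^1 = 0.256899
P(M+4) = 6 × 0.50690^2 × 0.49310^2 = 0.374857
P(M+6) = 4 × 0.50690^1 × 0.49310^3 = 0.243101
P(M+8) = 0.49310^4 = 0.059121
The M+4 peak is largest (0.374857); scaling to 100 gives 17.6 : 68.5 : 100.0 : 64.9 : 15.8.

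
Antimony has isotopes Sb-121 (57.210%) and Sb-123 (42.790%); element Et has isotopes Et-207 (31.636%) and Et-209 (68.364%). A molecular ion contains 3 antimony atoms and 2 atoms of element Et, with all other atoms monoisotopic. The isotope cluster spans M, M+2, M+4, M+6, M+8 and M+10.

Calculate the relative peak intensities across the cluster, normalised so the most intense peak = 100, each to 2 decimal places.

Antimony pattern (n=3): 0.18724742 : 0.42015297 : 0.3142518 : 0.07834781
Element Et pattern (n=2): 0.10008365 : 0.4325527 : 0.46736365
Convolve the two distributions (both contribute in 2-u steps):
  M: 0.18724742×0.10008365 = 0.018740
  M+2: 0.18724742×0.4325527 + 0.42015297×0.10008365 = 0.123045
  M+4: 0.18724742×0.46736365 + 0.42015297×0.4325527 + 0.3142518×0.10008365 = 0.300702
  M+6: 0.42015297×0.46736365 + 0.3142518×0.4325527 + 0.07834781×0.10008365 = 0.340136
  M+8: 0.3142518×0.46736365 + 0.07834781×0.4325527 = 0.180759
  M+10: 0.07834781×0.46736365 = 0.036617
Scale to base peak (0.340136) = 100: 5.51 : 36.18 : 88.41 : 100.00 : 53.14 : 10.77

5.51 : 36.18 : 88.41 : 100.00 : 53.14 : 10.77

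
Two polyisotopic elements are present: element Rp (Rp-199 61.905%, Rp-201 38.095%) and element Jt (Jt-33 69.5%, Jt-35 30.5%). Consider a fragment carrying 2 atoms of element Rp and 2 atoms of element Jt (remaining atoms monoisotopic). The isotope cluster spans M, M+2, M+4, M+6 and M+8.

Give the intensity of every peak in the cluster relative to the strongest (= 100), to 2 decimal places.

47.43 : 100.00 : 78.33 : 27.01 : 3.46

Element Rp pattern (n=2): 0.3832229 : 0.47165419 : 0.1451229
Element Jt pattern (n=2): 0.483025 : 0.42395 : 0.093025
Convolve the two distributions (both contribute in 2-u steps):
  M: 0.3832229×0.483025 = 0.185106
  M+2: 0.3832229×0.42395 + 0.47165419×0.483025 = 0.390288
  M+4: 0.3832229×0.093025 + 0.47165419×0.42395 + 0.1451229×0.483025 = 0.305705
  M+6: 0.47165419×0.093025 + 0.1451229×0.42395 = 0.105400
  M+8: 0.1451229×0.093025 = 0.013500
Scale to base peak (0.390288) = 100: 47.43 : 100.00 : 78.33 : 27.01 : 3.46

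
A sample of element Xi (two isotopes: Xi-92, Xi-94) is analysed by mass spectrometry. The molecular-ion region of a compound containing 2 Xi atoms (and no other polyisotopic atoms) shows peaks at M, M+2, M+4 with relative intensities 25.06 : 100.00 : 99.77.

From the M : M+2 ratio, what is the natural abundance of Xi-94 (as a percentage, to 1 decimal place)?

66.6%

Let p = fractional abundance of Xi-92. I(M+2)/I(M) = [C(2,1)·p^1·(1−p)] / p^2 = 2·(1−p)/p = 100.00/25.06 = 3.9904
(1−p)/p = 3.9904/2 = 1.9952  ⇒  p = 1/(1 + 1.9952) = 0.3339
Xi-92: 33.4%, Xi-94: 66.6%.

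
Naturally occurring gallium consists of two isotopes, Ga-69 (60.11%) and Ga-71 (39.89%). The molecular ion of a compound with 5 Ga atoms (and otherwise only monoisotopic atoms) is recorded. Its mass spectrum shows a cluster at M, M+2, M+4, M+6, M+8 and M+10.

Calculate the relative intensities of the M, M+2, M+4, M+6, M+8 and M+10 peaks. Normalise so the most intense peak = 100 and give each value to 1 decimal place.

Each Ga atom is independently Ga-69 (p = 0.6011) or Ga-71 (q = 0.3989); the cluster is the binomial expansion (p + q)^5.
P(M) = 0.6011^5 = 0.078475
P(M+2) = 5 × 0.6011^4 × 0.3989^1 = 0.260388
P(M+4) = 10 × 0.6011^3 × 0.3989^2 = 0.345596
P(M+6) = 10 × 0.6011^2 × 0.3989^3 = 0.229343
P(M+8) = 5 × 0.6011^1 × 0.3989^4 = 0.076098
P(M+10) = 0.3989^5 = 0.010100
The M+4 peak is largest (0.345596); scaling to 100 gives 22.7 : 75.3 : 100.0 : 66.4 : 22.0 : 2.9.

22.7 : 75.3 : 100.0 : 66.4 : 22.0 : 2.9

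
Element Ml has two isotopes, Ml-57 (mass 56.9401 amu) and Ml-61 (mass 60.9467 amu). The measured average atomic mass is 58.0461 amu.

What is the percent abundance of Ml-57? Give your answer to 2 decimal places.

72.40%

With x = fraction of Ml-57 (so Ml-61 is 1 − x):
56.9401·x + 60.9467·(1 − x) = 58.0461
(56.9401 − 60.9467)·x = 58.0461 − 60.9467
x = -2.9006 / -4.0066 = 0.72396 → 72.40% Ml-57, 27.60% Ml-61.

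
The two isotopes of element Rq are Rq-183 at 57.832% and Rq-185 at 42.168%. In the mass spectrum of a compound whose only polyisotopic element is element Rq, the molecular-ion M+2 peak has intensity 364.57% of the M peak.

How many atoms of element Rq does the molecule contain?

With n Rq atoms, P(M+2)/P(M) = C(n,1)·p^(n−1)q / p^n = n·q/p = n · 0.42168/0.57832.
n = 3.6457 × 0.57832/0.42168 = 5.00 ≈ 5

5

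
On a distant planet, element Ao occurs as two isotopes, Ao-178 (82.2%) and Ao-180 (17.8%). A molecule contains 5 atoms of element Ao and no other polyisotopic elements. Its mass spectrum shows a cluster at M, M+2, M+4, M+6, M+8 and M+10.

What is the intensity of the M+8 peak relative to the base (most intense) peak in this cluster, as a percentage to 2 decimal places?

Binomial terms of (0.822 + 0.178)^5: M 0.3753, M+2 0.4063, M+4 0.1760, M+6 0.0381, M+8 0.0041, M+10 0.0002 → M+2 is the base peak.
P(M+2) = C(5,1) × 0.822^4 × 0.178^1 = 5 × 0.45654887 × 0.1780 = 0.406328 (base)
P(M+8) = C(5,4) × 0.822^1 × 0.178^4 = 5 × 0.8220 × 0.00100388 = 0.004126
Relative intensity = 0.004126 / 0.406328 × 100 = 1.02

1.02%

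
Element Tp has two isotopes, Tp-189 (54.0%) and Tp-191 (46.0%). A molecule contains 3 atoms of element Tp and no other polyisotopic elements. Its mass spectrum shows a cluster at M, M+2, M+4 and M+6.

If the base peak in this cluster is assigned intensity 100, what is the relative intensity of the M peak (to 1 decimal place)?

(0.540 + 0.460)^3 gives M 0.1575, M+2 0.4024, M+4 0.3428, M+6 0.0973; the largest is M+2.
P(M+2) = C(3,1) × 0.540^2 × 0.460^1 = 3 × 0.2916 × 0.4600 = 0.402408 (base)
P(M) = C(3,0) × 0.540^3 × 0.460^0 = 1 × 0.157464 × 1.0000 = 0.157464
Relative intensity = 0.157464 / 0.402408 × 100 = 39.1

39.1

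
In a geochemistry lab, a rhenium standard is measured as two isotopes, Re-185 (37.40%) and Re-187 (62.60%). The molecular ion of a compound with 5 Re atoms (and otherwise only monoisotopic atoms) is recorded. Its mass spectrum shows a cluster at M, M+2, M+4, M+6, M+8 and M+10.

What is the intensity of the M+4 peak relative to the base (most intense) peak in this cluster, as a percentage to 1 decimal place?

Term probabilities: M 0.0073, M+2 0.0612, M+4 0.2050, M+6 0.3431, M+8 0.2872, M+10 0.0961. Base peak = M+6.
P(M+6) = C(5,3) × 0.3740^2 × 0.6260^3 = 10 × 0.139876 × 0.24531438 = 0.343136 (base)
P(M+4) = C(5,2) × 0.3740^3 × 0.6260^2 = 10 × 0.05231362 × 0.391876 = 0.205005
Relative intensity = 0.205005 / 0.343136 × 100 = 59.7

59.7%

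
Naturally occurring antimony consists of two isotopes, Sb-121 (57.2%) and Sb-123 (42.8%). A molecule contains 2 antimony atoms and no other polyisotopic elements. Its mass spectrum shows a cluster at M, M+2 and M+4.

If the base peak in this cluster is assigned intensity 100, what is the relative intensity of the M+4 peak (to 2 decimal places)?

37.41

Binomial terms of (0.572 + 0.428)^2: M 0.3272, M+2 0.4896, M+4 0.1832 → M+2 is the base peak.
P(M+2) = C(2,1) × 0.572^1 × 0.428^1 = 2 × 0.5720 × 0.4280 = 0.489632 (base)
P(M+4) = C(2,2) × 0.572^0 × 0.428^2 = 1 × 1.0000 × 0.183184 = 0.183184
Relative intensity = 0.183184 / 0.489632 × 100 = 37.41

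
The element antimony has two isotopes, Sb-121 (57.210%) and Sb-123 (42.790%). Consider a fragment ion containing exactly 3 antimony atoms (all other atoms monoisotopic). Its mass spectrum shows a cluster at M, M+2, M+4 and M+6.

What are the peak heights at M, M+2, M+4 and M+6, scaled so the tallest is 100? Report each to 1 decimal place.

The 3 Sb atoms are independent, so intensities follow the terms of (0.57210 + 0.42790)^3.
P(M) = 0.57210^3 = 0.187247
P(M+2) = 3 × 0.57210^2 × 0.42790^1 = 0.420153
P(M+4) = 3 × 0.57210^1 × 0.42790^2 = 0.314252
P(M+6) = 0.42790^3 = 0.078348
The M+2 peak is largest (0.420153); scaling to 100 gives 44.6 : 100.0 : 74.8 : 18.6.

44.6 : 100.0 : 74.8 : 18.6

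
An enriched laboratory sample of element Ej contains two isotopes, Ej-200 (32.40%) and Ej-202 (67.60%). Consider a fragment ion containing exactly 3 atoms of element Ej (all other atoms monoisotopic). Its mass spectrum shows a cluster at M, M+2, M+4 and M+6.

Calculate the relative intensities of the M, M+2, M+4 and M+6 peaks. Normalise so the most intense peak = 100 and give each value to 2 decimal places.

Each Ej atom is independently Ej-200 (p = 0.3240) or Ej-202 (q = 0.6760); the cluster is the binomial expansion (p + q)^3.
P(M) = 0.3240^3 = 0.034012
P(M+2) = 3 × 0.3240^2 × 0.6760^1 = 0.212891
P(M+4) = 3 × 0.3240^1 × 0.6760^2 = 0.444181
P(M+6) = 0.6760^3 = 0.308916
The M+4 peak is largest (0.444181); scaling to 100 gives 7.66 : 47.93 : 100.00 : 69.55.

7.66 : 47.93 : 100.00 : 69.55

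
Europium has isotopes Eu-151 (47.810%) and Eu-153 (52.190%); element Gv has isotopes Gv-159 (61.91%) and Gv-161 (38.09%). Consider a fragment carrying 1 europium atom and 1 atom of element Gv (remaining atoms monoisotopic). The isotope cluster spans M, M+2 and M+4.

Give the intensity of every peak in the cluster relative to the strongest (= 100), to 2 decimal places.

Europium pattern (n=1): 0.4781 : 0.5219
Element Gv pattern (n=1): 0.6191 : 0.3809
Convolve the two distributions (both contribute in 2-u steps):
  M: 0.4781×0.6191 = 0.295992
  M+2: 0.4781×0.3809 + 0.5219×0.6191 = 0.505217
  M+4: 0.5219×0.3809 = 0.198792
Scale to base peak (0.505217) = 100: 58.59 : 100.00 : 39.35

58.59 : 100.00 : 39.35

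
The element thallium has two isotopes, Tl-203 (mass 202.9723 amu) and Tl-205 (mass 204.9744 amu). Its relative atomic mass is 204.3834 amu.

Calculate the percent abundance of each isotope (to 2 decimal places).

Tl-203: 29.52%, Tl-205: 70.48%

With x = fraction of Tl-203 (so Tl-205 is 1 − x):
202.9723·x + 204.9744·(1 − x) = 204.3834
(202.9723 − 204.9744)·x = 204.3834 − 204.9744
x = -0.5910 / -2.0021 = 0.29519 → 29.52% Tl-203, 70.48% Tl-205.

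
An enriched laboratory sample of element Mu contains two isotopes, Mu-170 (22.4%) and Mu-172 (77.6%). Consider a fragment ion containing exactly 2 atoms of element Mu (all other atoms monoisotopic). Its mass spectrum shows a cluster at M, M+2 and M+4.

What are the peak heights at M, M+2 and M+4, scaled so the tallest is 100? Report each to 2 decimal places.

8.33 : 57.73 : 100.00

The 2 Mu atoms are independent, so intensities follow the terms of (0.224 + 0.776)^2.
P(M) = 0.224^2 = 0.050176
P(M+2) = 2 × 0.224^1 × 0.776^1 = 0.347648
P(M+4) = 0.776^2 = 0.602176
The M+4 peak is largest (0.602176); scaling to 100 gives 8.33 : 57.73 : 100.00.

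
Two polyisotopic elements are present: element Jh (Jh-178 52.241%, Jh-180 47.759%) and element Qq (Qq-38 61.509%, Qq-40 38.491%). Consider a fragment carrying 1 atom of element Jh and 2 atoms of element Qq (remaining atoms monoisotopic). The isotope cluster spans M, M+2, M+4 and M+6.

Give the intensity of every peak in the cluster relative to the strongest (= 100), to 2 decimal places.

Element Jh pattern (n=1): 0.52241 : 0.47759
Element Qq pattern (n=2): 0.37833571 : 0.47350858 : 0.14815571
Convolve the two distributions (both contribute in 2-u steps):
  M: 0.52241×0.37833571 = 0.197646
  M+2: 0.52241×0.47350858 + 0.47759×0.37833571 = 0.428055
  M+4: 0.52241×0.14815571 + 0.47759×0.47350858 = 0.303541
  M+6: 0.47759×0.14815571 = 0.070758
Scale to base peak (0.428055) = 100: 46.17 : 100.00 : 70.91 : 16.53

46.17 : 100.00 : 70.91 : 16.53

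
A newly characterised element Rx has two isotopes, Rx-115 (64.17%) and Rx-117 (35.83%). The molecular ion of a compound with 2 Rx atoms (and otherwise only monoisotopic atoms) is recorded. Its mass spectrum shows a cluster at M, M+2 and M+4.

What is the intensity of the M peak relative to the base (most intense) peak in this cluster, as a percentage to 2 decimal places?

89.55%

Binomial terms of (0.6417 + 0.3583)^2: M 0.4118, M+2 0.4598, M+4 0.1284 → M+2 is the base peak.
P(M+2) = C(2,1) × 0.6417^1 × 0.3583^1 = 2 × 0.6417 × 0.3583 = 0.459842 (base)
P(M) = C(2,0) × 0.6417^2 × 0.3583^0 = 1 × 0.41177889 × 1.0000 = 0.411779
Relative intensity = 0.411779 / 0.459842 × 100 = 89.55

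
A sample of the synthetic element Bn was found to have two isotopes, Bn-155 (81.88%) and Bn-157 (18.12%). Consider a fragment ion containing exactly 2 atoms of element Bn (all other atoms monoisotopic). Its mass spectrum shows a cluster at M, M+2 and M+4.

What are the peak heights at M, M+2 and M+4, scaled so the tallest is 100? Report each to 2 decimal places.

100.00 : 44.26 : 4.90

Each Bn atom is independently Bn-155 (p = 0.8188) or Bn-157 (q = 0.1812); the cluster is the binomial expansion (p + q)^2.
P(M) = 0.8188^2 = 0.670433
P(M+2) = 2 × 0.8188^1 × 0.1812^1 = 0.296733
P(M+4) = 0.1812^2 = 0.032833
The M peak is largest (0.670433); scaling to 100 gives 100.00 : 44.26 : 4.90.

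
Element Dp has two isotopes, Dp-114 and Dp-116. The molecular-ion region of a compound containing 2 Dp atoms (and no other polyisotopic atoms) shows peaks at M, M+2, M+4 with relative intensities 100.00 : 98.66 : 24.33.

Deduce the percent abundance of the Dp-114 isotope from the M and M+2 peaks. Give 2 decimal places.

Write p for the Dp-114 fraction. I(M+2)/I(M) = [C(2,1)·p^1·(1−p)] / p^2 = 2·(1−p)/p = 98.66/100.00 = 0.9866
(1−p)/p = 0.9866/2 = 0.4933  ⇒  p = 1/(1 + 0.4933) = 0.6697
Dp-114: 66.97%, Dp-116: 33.03%.

66.97%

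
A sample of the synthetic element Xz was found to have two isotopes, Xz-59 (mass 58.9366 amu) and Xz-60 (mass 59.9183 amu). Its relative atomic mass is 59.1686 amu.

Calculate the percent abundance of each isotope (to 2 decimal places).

Xz-59: 76.37%, Xz-60: 23.63%

Writing the weighted mean with unknown fraction x of Xz-59:
58.9366·x + 59.9183·(1 − x) = 59.1686
(58.9366 − 59.9183)·x = 59.1686 − 59.9183
x = -0.7497 / -0.9817 = 0.76368 → 76.37% Xz-59, 23.63% Xz-60.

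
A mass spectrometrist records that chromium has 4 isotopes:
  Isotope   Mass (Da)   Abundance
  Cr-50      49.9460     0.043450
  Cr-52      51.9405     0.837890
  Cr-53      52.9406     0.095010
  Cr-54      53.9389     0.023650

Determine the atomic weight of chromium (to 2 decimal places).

52.00 Da

Average mass = Σ (abundance × isotope mass) = 0.043450 × 49.9460 + 0.837890 × 51.9405 + 0.095010 × 52.9406 + 0.023650 × 53.9389
= 2.17015 + 43.52043 + 5.02989 + 1.27565 = 51.99612 Da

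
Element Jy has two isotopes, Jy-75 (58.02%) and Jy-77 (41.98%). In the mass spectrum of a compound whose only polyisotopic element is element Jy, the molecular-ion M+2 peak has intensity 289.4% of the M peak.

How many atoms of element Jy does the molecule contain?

4

With n Jy atoms, P(M+2)/P(M) = C(n,1)·p^(n−1)q / p^n = n·q/p = n · 0.4198/0.5802.
n = 2.894 × 0.5802/0.4198 = 4.00 ≈ 4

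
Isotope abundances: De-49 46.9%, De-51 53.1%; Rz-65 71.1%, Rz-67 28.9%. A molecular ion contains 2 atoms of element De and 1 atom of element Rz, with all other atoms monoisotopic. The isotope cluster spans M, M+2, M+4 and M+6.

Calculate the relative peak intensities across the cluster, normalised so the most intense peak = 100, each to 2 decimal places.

Element De pattern (n=2): 0.219961 : 0.498078 : 0.281961
Element Rz pattern (n=1): 0.7110 : 0.2890
Convolve the two distributions (both contribute in 2-u steps):
  M: 0.219961×0.7110 = 0.156392
  M+2: 0.219961×0.2890 + 0.498078×0.7110 = 0.417702
  M+4: 0.498078×0.2890 + 0.281961×0.7110 = 0.344419
  M+6: 0.281961×0.2890 = 0.081487
Scale to base peak (0.417702) = 100: 37.44 : 100.00 : 82.46 : 19.51

37.44 : 100.00 : 82.46 : 19.51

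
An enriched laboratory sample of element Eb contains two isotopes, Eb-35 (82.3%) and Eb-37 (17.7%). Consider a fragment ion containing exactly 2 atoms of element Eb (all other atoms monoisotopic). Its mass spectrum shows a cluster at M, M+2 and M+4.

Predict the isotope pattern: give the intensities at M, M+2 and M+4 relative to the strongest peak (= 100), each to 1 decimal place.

Expanding (0.823 + 0.177)^2:
P(M) = 0.823^2 = 0.677329
P(M+2) = 2 × 0.823^1 × 0.177^1 = 0.291342
P(M+4) = 0.177^2 = 0.031329
The M peak is largest (0.677329); scaling to 100 gives 100.0 : 43.0 : 4.6.

100.0 : 43.0 : 4.6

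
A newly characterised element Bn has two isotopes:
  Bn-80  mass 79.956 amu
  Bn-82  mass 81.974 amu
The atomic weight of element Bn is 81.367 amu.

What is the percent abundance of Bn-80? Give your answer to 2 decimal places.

With x = fraction of Bn-80 (so Bn-82 is 1 − x):
79.956·x + 81.974·(1 − x) = 81.367
(79.956 − 81.974)·x = 81.367 − 81.974
x = -0.607 / -2.018 = 0.30079 → 30.08% Bn-80, 69.92% Bn-82.

30.08%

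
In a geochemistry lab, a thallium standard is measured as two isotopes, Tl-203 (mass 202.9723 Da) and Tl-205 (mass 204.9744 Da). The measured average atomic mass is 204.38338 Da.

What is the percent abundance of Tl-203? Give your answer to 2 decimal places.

Let x be the fractional abundance of Tl-203; then Tl-205 has abundance 1 − x.
202.9723·x + 204.9744·(1 − x) = 204.38338
(202.9723 − 204.9744)·x = 204.38338 − 204.9744
x = -0.59102 / -2.0021 = 0.29520 → 29.52% Tl-203, 70.48% Tl-205.

29.52%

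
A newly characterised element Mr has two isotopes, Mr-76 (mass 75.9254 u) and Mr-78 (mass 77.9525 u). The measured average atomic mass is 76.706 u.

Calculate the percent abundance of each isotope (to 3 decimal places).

With x = fraction of Mr-76 (so Mr-78 is 1 − x):
75.9254·x + 77.9525·(1 − x) = 76.706
(75.9254 − 77.9525)·x = 76.706 − 77.9525
x = -1.2465 / -2.0271 = 0.61492 → 61.492% Mr-76, 38.508% Mr-78.

Mr-76: 61.492%, Mr-78: 38.508%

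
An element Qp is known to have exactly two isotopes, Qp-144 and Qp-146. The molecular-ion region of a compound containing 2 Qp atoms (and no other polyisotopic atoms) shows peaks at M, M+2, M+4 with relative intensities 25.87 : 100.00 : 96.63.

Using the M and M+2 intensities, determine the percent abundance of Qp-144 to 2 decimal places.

34.10%

Let p = fractional abundance of Qp-144. I(M+2)/I(M) = [C(2,1)·p^1·(1−p)] / p^2 = 2·(1−p)/p = 100.00/25.87 = 3.8655
(1−p)/p = 3.8655/2 = 1.9327  ⇒  p = 1/(1 + 1.9327) = 0.3410
Qp-144: 34.10%, Qp-146: 65.90%.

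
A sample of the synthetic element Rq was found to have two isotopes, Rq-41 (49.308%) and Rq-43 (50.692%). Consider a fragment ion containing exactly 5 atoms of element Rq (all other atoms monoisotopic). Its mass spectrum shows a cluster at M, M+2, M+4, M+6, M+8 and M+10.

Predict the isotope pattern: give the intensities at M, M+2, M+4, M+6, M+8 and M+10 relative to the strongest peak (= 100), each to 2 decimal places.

The 5 Rq atoms are independent, so intensities follow the terms of (0.49308 + 0.50692)^5.
P(M) = 0.49308^5 = 0.029147
P(M+2) = 5 × 0.49308^4 × 0.50692^1 = 0.149823
P(M+4) = 10 × 0.49308^3 × 0.50692^2 = 0.308057
P(M+6) = 10 × 0.49308^2 × 0.50692^3 = 0.316704
P(M+8) = 5 × 0.49308^1 × 0.50692^4 = 0.162797
P(M+10) = 0.50692^5 = 0.033473
The M+6 peak is largest (0.316704); scaling to 100 gives 9.20 : 47.31 : 97.27 : 100.00 : 51.40 : 10.57.

9.20 : 47.31 : 97.27 : 100.00 : 51.40 : 10.57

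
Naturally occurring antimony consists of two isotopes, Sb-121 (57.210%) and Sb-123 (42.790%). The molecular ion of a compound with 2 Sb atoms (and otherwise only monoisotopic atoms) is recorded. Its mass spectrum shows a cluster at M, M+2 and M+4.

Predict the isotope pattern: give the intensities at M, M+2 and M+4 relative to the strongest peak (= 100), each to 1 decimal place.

66.8 : 100.0 : 37.4

The 2 Sb atoms are independent, so intensities follow the terms of (0.57210 + 0.42790)^2.
P(M) = 0.57210^2 = 0.327298
P(M+2) = 2 × 0.57210^1 × 0.42790^1 = 0.489603
P(M+4) = 0.42790^2 = 0.183098
The M+2 peak is largest (0.489603); scaling to 100 gives 66.8 : 100.0 : 37.4.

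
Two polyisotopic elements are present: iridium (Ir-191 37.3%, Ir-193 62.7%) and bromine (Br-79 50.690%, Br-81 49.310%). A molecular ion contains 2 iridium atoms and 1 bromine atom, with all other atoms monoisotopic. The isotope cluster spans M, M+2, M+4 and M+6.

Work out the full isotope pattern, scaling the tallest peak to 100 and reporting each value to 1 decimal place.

16.4 : 71.1 : 100.0 : 45.1

Iridium pattern (n=2): 0.139129 : 0.467742 : 0.393129
Bromine pattern (n=1): 0.5069 : 0.4931
Convolve the two distributions (both contribute in 2-u steps):
  M: 0.139129×0.5069 = 0.070524
  M+2: 0.139129×0.4931 + 0.467742×0.5069 = 0.305703
  M+4: 0.467742×0.4931 + 0.393129×0.5069 = 0.429921
  M+6: 0.393129×0.4931 = 0.193852
Scale to base peak (0.429921) = 100: 16.4 : 71.1 : 100.0 : 45.1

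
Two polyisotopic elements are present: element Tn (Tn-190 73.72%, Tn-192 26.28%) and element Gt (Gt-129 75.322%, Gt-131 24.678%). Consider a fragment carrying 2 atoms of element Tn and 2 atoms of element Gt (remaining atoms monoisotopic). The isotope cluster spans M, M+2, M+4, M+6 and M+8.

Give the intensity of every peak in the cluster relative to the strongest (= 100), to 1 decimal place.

73.1 : 100.0 : 51.3 : 11.7 : 1.0

Element Tn pattern (n=2): 0.54346384 : 0.38747232 : 0.06906384
Element Gt pattern (n=2): 0.56734037 : 0.37175926 : 0.06090037
Convolve the two distributions (both contribute in 2-u steps):
  M: 0.54346384×0.56734037 = 0.308329
  M+2: 0.54346384×0.37175926 + 0.38747232×0.56734037 = 0.421866
  M+4: 0.54346384×0.06090037 + 0.38747232×0.37175926 + 0.06906384×0.56734037 = 0.216326
  M+6: 0.38747232×0.06090037 + 0.06906384×0.37175926 = 0.049272
  M+8: 0.06906384×0.06090037 = 0.004206
Scale to base peak (0.421866) = 100: 73.1 : 100.0 : 51.3 : 11.7 : 1.0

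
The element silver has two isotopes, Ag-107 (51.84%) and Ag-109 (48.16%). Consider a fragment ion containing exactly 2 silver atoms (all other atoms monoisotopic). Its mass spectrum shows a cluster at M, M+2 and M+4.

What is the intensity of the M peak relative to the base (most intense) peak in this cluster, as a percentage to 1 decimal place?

Term probabilities: M 0.2687, M+2 0.4993, M+4 0.2319. Base peak = M+2.
P(M+2) = C(2,1) × 0.5184^1 × 0.4816^1 = 2 × 0.5184 × 0.4816 = 0.499323 (base)
P(M) = C(2,0) × 0.5184^2 × 0.4816^0 = 1 × 0.26873856 × 1.0000 = 0.268739
Relative intensity = 0.268739 / 0.499323 × 100 = 53.8

53.8%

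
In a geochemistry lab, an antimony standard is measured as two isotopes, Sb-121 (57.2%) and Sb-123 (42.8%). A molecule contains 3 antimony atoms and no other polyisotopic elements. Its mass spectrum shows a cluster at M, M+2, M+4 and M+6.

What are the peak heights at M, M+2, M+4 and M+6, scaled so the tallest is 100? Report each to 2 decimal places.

The 3 Sb atoms are independent, so intensities follow the terms of (0.572 + 0.428)^3.
P(M) = 0.572^3 = 0.187149
P(M+2) = 3 × 0.572^2 × 0.428^1 = 0.420104
P(M+4) = 3 × 0.572^1 × 0.428^2 = 0.314344
P(M+6) = 0.428^3 = 0.078403
The M+2 peak is largest (0.420104); scaling to 100 gives 44.55 : 100.00 : 74.83 : 18.66.

44.55 : 100.00 : 74.83 : 18.66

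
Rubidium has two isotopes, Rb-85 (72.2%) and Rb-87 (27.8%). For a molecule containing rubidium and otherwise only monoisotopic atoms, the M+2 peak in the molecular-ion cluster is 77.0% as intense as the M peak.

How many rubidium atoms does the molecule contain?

2

With n Rb atoms, P(M+2)/P(M) = C(n,1)·p^(n−1)q / p^n = n·q/p = n · 0.278/0.722.
n = 0.770 × 0.722/0.278 = 2.00 ≈ 2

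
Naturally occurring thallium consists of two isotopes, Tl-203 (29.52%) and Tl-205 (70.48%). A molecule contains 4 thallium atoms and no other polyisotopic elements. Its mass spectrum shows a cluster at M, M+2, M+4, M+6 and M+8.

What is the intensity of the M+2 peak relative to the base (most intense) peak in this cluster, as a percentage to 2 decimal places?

Binomial terms of (0.2952 + 0.7048)^4: M 0.0076, M+2 0.0725, M+4 0.2597, M+6 0.4134, M+8 0.2468 → M+6 is the base peak.
P(M+6) = C(4,3) × 0.2952^1 × 0.7048^3 = 4 × 0.2952 × 0.35010449 = 0.413403 (base)
P(M+2) = C(4,1) × 0.2952^3 × 0.7048^1 = 4 × 0.02572463 × 0.7048 = 0.072523
Relative intensity = 0.072523 / 0.413403 × 100 = 17.54

17.54%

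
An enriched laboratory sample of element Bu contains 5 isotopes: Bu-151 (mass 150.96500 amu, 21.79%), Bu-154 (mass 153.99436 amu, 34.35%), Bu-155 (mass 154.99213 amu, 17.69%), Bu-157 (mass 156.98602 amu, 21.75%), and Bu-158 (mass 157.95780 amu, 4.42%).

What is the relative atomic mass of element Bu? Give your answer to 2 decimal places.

154.34 amu

Weight each isotope mass by its fractional abundance: 0.2179 × 150.96500 + 0.3435 × 153.99436 + 0.1769 × 154.99213 + 0.2175 × 156.98602 + 0.0442 × 157.95780
= 32.895274 + 52.897063 + 27.418108 + 34.144459 + 6.981735 = 154.336639 amu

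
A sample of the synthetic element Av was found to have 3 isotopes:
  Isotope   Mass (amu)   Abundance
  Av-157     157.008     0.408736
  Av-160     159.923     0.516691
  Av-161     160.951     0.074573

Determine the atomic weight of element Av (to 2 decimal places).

158.81 amu

Ar = Σ fᵢ·mᵢ = 0.408736 × 157.008 + 0.516691 × 159.923 + 0.074573 × 160.951
= 64.1748 + 82.6308 + 12.0026 = 158.8082 amu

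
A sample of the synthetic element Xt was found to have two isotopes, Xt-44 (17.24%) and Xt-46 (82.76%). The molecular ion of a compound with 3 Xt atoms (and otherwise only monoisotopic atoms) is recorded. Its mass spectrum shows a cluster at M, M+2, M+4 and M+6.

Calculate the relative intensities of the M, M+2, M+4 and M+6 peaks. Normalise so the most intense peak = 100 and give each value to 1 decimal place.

Each Xt atom is independently Xt-44 (p = 0.1724) or Xt-46 (q = 0.8276); the cluster is the binomial expansion (p + q)^3.
P(M) = 0.1724^3 = 0.005124
P(M+2) = 3 × 0.1724^2 × 0.8276^1 = 0.073793
P(M+4) = 3 × 0.1724^1 × 0.8276^2 = 0.354242
P(M+6) = 0.8276^3 = 0.566841
The M+6 peak is largest (0.566841); scaling to 100 gives 0.9 : 13.0 : 62.5 : 100.0.

0.9 : 13.0 : 62.5 : 100.0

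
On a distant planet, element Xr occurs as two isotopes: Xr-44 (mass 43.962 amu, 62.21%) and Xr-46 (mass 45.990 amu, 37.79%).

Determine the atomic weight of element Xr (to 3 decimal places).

Ar = Σ fᵢ·mᵢ = 0.6221 × 43.962 + 0.3779 × 45.990
= 27.3488 + 17.3796 = 44.7284 amu

44.728 amu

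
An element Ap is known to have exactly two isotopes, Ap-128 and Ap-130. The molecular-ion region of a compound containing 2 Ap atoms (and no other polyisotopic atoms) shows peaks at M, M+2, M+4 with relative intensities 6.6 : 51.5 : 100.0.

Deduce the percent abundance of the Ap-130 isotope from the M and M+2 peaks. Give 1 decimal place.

79.6%

Write p for the Ap-128 fraction. I(M+2)/I(M) = [C(2,1)·p^1·(1−p)] / p^2 = 2·(1−p)/p = 51.5/6.6 = 7.8030
(1−p)/p = 7.8030/2 = 3.9015  ⇒  p = 1/(1 + 3.9015) = 0.2040
Ap-128: 20.4%, Ap-130: 79.6%.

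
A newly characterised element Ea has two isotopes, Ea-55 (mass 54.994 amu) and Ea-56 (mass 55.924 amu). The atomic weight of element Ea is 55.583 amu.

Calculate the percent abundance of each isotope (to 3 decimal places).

With x = fraction of Ea-55 (so Ea-56 is 1 − x):
54.994·x + 55.924·(1 − x) = 55.583
(54.994 − 55.924)·x = 55.583 − 55.924
x = -0.341 / -0.930 = 0.36667 → 36.667% Ea-55, 63.333% Ea-56.

Ea-55: 36.667%, Ea-56: 63.333%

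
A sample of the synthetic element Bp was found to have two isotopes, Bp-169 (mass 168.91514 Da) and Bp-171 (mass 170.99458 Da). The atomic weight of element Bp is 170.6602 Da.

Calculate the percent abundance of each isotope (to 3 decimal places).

Bp-169: 16.080%, Bp-171: 83.920%

Writing the weighted mean with unknown fraction x of Bp-169:
168.91514·x + 170.99458·(1 − x) = 170.6602
(168.91514 − 170.99458)·x = 170.6602 − 170.99458
x = -0.33438 / -2.07944 = 0.16080 → 16.080% Bp-169, 83.920% Bp-171.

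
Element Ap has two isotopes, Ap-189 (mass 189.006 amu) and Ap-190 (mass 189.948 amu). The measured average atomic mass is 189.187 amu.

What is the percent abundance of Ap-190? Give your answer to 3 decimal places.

With x = fraction of Ap-189 (so Ap-190 is 1 − x):
189.006·x + 189.948·(1 − x) = 189.187
(189.006 − 189.948)·x = 189.187 − 189.948
x = -0.761 / -0.942 = 0.80786 → 80.786% Ap-189, 19.214% Ap-190.

19.214%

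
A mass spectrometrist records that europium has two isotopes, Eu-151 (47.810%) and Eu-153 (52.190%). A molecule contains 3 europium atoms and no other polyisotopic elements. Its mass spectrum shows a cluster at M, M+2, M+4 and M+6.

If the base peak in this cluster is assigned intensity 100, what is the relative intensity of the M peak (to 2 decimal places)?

27.97

(0.47810 + 0.52190)^3 gives M 0.1093, M+2 0.3579, M+4 0.3907, M+6 0.1422; the largest is M+4.
P(M+4) = C(3,2) × 0.47810^1 × 0.52190^2 = 3 × 0.4781 × 0.27237961 = 0.390674 (base)
P(M) = C(3,0) × 0.47810^3 × 0.52190^0 = 1 × 0.10928391 × 1.0000 = 0.109284
Relative intensity = 0.109284 / 0.390674 × 100 = 27.97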